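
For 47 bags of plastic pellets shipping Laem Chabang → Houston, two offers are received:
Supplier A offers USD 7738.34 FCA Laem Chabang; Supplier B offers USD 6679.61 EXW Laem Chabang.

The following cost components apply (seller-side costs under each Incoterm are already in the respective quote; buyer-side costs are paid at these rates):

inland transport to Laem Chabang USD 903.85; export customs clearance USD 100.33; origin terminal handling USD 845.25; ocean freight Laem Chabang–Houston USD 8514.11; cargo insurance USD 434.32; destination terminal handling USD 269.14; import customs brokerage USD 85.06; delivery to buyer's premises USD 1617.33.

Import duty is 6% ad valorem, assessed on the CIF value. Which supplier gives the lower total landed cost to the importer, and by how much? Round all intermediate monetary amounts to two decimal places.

Supplier B is cheaper by USD 57.82

Supplier A (FCA):
CIF value = FCA price + origin terminal + freight + insurance = 7738.34 + 845.25 + 8514.11 + 434.32 = 17532.02
Import duty = 17532.02 × 6% = 1051.92
Buyer bears (A): 845.25 + 8514.11 + 434.32 + 269.14 + 85.06 + 1617.33 = 11765.21
Landed cost (A) = invoice 7738.34 + 11765.21 + duty 1051.92 = 20555.47
Supplier B (EXW):
CIF value = EXW price + inland to port + export clearance + origin terminal + freight + insurance = 6679.61 + 903.85 + 100.33 + 845.25 + 8514.11 + 434.32 = 17477.47
Import duty = 17477.47 × 6% = 1048.65
Buyer bears (B): 903.85 + 100.33 + 845.25 + 8514.11 + 434.32 + 269.14 + 85.06 + 1617.33 = 12769.39
Landed cost (B) = invoice 6679.61 + 12769.39 + duty 1048.65 = 20497.65
Difference = |20555.47 − 20497.65| = 57.82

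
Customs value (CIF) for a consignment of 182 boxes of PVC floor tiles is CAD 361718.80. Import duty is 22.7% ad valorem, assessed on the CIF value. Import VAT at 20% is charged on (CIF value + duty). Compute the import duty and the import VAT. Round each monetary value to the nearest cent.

Import duty: CAD 82110.17; import VAT: CAD 88765.79

Import duty = 361718.80 × 22.7% = 82110.17
VAT base = CIF + duty = 361718.80 + 82110.17 = 443828.97
Import VAT = 443828.97 × 20% = 88765.79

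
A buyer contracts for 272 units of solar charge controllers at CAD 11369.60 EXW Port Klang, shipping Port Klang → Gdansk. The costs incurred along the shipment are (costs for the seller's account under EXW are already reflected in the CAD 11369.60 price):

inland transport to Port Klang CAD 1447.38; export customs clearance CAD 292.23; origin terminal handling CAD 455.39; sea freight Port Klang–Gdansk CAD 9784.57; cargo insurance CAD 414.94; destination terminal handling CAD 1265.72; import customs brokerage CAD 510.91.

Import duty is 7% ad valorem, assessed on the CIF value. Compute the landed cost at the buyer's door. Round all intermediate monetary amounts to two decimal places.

Total landed cost: CAD 27204.23

EXW: the seller makes goods available at their premises; the buyer bears all onward costs.
CIF value = EXW price + inland to port + export clearance + origin terminal + freight + insurance = 11369.60 + 1447.38 + 292.23 + 455.39 + 9784.57 + 414.94 = 23764.11
Import duty = 23764.11 × 7% = 1663.49
Buyer bears: inland to port 1447.38 + export clearance 292.23 + origin terminal 455.39 + freight 9784.57 + insurance 414.94 + destination terminal 1265.72 + brokerage 510.91 + duty 1663.49 = 15834.63
Landed cost = invoice 11369.60 + 15834.63 = 27204.23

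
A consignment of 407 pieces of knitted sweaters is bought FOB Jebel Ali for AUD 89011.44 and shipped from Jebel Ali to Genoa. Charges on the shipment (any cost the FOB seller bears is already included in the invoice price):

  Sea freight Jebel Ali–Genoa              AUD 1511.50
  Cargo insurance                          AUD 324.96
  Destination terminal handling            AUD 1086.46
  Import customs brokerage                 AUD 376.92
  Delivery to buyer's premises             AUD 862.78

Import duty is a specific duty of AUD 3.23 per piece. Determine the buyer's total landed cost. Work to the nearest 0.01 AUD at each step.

FOB: the seller bears costs until goods are on board at the origin port; the buyer bears freight, insurance and all costs thereafter.
CIF value = FOB price + freight + insurance = 89011.44 + 1511.50 + 324.96 = 90847.90
Import duty = 407 × 3.23 = 1314.61
Buyer bears: freight 1511.50 + insurance 324.96 + destination terminal 1086.46 + brokerage 376.92 + delivery 862.78 + duty 1314.61 = 5477.23
Landed cost = invoice 89011.44 + 5477.23 = 94488.67

Total landed cost: AUD 94488.67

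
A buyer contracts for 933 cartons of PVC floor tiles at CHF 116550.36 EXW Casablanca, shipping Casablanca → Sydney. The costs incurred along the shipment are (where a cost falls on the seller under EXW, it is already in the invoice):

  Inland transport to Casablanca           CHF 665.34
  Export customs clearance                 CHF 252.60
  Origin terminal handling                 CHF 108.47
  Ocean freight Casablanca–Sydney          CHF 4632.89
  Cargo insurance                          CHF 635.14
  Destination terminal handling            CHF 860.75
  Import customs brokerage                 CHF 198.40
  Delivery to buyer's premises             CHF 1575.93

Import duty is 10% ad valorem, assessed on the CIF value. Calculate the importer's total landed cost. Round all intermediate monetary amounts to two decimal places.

Total landed cost: CHF 137764.36

EXW: the seller makes goods available at their premises; the buyer bears all onward costs.
CIF value = EXW price + inland to port + export clearance + origin terminal + freight + insurance = 116550.36 + 665.34 + 252.60 + 108.47 + 4632.89 + 635.14 = 122844.80
Import duty = 122844.80 × 10% = 12284.48
Buyer bears: inland to port 665.34 + export clearance 252.60 + origin terminal 108.47 + freight 4632.89 + insurance 635.14 + destination terminal 860.75 + brokerage 198.40 + delivery 1575.93 + duty 12284.48 = 21214.00
Landed cost = invoice 116550.36 + 21214.00 = 137764.36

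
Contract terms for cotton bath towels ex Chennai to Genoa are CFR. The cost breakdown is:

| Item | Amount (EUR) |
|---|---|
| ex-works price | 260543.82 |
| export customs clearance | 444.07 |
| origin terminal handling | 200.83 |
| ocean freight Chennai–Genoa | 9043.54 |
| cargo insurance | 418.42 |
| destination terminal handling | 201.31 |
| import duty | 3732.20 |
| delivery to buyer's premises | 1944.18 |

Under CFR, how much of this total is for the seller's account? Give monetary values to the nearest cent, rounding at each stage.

Seller's account: EUR 270232.26

CFR: the seller pays costs through ocean freight to the destination port, but not insurance.
Seller's account: goods 260543.82 + export clearance 444.07 + origin terminal 200.83 + freight 9043.54 = 270232.26
Buyer's account: insurance 418.42 + destination terminal 201.31 + duty 3732.20 + delivery 1944.18 = 6296.11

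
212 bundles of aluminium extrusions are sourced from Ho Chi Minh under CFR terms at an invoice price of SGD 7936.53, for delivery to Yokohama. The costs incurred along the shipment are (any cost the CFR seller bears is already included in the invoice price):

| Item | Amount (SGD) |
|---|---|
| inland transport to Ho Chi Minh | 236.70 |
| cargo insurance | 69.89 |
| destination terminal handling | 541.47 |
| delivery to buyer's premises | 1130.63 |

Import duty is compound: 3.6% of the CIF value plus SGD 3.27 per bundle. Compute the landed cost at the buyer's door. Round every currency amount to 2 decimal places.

CFR: the seller pays costs through ocean freight to the destination port, but not insurance.
Already in the invoice (seller's account under CFR): inland to port — exclude.
CIF value = CFR price + insurance = 7936.53 + 69.89 = 8006.42
Ad valorem component: 8006.42 × 3.6% = 288.23
Specific component: 212 × 3.27 = 693.24
Import duty = 288.23 + 693.24 = 981.47
Buyer bears: insurance 69.89 + destination terminal 541.47 + delivery 1130.63 + duty 981.47 = 2723.46
Landed cost = invoice 7936.53 + 2723.46 = 10659.99

Total landed cost: SGD 10659.99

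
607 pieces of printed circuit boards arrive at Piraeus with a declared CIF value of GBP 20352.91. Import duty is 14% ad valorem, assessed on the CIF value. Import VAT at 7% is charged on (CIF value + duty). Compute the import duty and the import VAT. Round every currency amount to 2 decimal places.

Import duty = 20352.91 × 14% = 2849.41
VAT base = CIF + duty = 20352.91 + 2849.41 = 23202.32
Import VAT = 23202.32 × 7% = 1624.16

Import duty: GBP 2849.41; import VAT: GBP 1624.16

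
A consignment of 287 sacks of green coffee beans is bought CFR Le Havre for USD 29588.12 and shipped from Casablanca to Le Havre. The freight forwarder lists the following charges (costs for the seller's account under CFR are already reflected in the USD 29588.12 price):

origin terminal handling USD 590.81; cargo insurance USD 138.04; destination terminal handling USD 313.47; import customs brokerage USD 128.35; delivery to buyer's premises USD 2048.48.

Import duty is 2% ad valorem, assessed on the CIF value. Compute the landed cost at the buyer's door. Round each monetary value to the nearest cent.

CFR: the seller pays costs through ocean freight to the destination port, but not insurance.
Already in the invoice (seller's account under CFR): origin terminal — exclude.
CIF value = CFR price + insurance = 29588.12 + 138.04 = 29726.16
Import duty = 29726.16 × 2% = 594.52
Buyer bears: insurance 138.04 + destination terminal 313.47 + brokerage 128.35 + delivery 2048.48 + duty 594.52 = 3222.86
Landed cost = invoice 29588.12 + 3222.86 = 32810.98

Total landed cost: USD 32810.98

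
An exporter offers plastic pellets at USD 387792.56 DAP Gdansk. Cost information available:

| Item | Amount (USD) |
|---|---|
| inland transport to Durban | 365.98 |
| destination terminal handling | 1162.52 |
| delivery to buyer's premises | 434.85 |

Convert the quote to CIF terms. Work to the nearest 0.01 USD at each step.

CIF price: USD 386195.19

Not relevant to the conversion: inland to port — on the seller under both DAP and CIF; already in the DAP price and stays in the CIF price.
From DAP to CIF, the seller no longer bears: destination terminal, delivery.
CIF price = 387792.56 − 1162.52 − 434.85 = 386195.19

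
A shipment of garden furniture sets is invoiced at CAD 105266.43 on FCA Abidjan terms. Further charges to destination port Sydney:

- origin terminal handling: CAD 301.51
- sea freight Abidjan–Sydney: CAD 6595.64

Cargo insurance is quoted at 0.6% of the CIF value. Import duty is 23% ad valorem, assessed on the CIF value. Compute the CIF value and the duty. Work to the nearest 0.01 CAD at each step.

Let C be the CIF value. C = FCA price + pre-shipment costs + freight + 0.6% × C
C − 0.6% × C = 105266.43 + 301.51 + 6595.64
0.994 × C = 112163.58
C = 112163.58 / 0.994 = 112840.62
Insurance premium = 0.6% × 112840.62 = 677.04
Import duty = 112840.62 × 23% = 25953.34

CIF value: CAD 112840.62; import duty: CAD 25953.34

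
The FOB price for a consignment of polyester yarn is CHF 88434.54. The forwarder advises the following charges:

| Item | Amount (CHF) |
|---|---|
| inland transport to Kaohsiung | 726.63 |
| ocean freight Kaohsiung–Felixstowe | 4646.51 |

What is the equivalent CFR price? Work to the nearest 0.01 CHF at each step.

Not relevant to the conversion: inland to port — on the seller under both FOB and CFR; already in the FOB price and stays in the CFR price.
From FOB to CFR, the seller additionally bears: freight.
CFR price = 88434.54 + 4646.51 = 93081.05

CFR price: CHF 93081.05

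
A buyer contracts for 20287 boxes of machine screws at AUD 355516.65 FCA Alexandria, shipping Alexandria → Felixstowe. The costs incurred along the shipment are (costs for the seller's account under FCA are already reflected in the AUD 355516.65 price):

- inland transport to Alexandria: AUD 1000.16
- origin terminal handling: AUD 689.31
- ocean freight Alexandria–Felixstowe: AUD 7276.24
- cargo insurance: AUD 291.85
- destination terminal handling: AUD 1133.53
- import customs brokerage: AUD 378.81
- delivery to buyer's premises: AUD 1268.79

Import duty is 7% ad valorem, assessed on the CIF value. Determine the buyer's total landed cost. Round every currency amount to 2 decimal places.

FCA: the seller delivers export-cleared goods to the carrier; the buyer bears costs from that point.
Already in the invoice (seller's account under FCA): inland to port — exclude.
CIF value = FCA price + origin terminal + freight + insurance = 355516.65 + 689.31 + 7276.24 + 291.85 = 363774.05
Import duty = 363774.05 × 7% = 25464.18
Buyer bears: origin terminal 689.31 + freight 7276.24 + insurance 291.85 + destination terminal 1133.53 + brokerage 378.81 + delivery 1268.79 + duty 25464.18 = 36502.71
Landed cost = invoice 355516.65 + 36502.71 = 392019.36

Total landed cost: AUD 392019.36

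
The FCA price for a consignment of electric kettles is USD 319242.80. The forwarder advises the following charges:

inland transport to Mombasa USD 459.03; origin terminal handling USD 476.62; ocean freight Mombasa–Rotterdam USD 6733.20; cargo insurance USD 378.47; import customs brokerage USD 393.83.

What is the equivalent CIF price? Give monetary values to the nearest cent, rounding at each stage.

Not relevant to the conversion: inland to port — on the seller under both FCA and CIF; already in the FCA price and stays in the CIF price. brokerage — on the buyer under both terms; not part of either seller's price.
From FCA to CIF, the seller additionally bears: origin terminal, freight, insurance.
CIF price = 319242.80 + 476.62 + 6733.20 + 378.47 = 326831.09

CIF price: USD 326831.09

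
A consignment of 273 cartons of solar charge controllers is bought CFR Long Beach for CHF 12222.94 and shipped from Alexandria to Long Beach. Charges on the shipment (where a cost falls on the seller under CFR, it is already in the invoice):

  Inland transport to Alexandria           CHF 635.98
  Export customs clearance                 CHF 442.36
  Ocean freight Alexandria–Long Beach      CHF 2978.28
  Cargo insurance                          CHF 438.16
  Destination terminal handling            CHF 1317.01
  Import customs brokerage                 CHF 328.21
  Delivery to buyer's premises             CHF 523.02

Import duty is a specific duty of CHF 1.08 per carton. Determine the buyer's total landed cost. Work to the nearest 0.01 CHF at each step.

CFR: the seller pays costs through ocean freight to the destination port, but not insurance.
Already in the invoice (seller's account under CFR): inland to port, export clearance, freight — exclude.
CIF value = CFR price + insurance = 12222.94 + 438.16 = 12661.10
Import duty = 273 × 1.08 = 294.84
Buyer bears: insurance 438.16 + destination terminal 1317.01 + brokerage 328.21 + delivery 523.02 + duty 294.84 = 2901.24
Landed cost = invoice 12222.94 + 2901.24 = 15124.18

Total landed cost: CHF 15124.18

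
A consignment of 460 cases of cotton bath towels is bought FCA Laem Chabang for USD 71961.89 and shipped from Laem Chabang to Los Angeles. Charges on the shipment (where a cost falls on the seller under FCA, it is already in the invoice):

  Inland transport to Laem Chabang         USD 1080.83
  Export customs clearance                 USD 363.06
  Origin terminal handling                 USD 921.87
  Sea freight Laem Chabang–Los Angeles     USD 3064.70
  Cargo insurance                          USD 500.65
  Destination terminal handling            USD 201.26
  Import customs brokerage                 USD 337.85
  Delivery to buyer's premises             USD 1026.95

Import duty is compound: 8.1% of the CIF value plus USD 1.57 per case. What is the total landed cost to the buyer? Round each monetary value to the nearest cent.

Total landed cost: USD 84929.75

FCA: the seller delivers export-cleared goods to the carrier; the buyer bears costs from that point.
Already in the invoice (seller's account under FCA): inland to port, export clearance — exclude.
CIF value = FCA price + origin terminal + freight + insurance = 71961.89 + 921.87 + 3064.70 + 500.65 = 76449.11
Ad valorem component: 76449.11 × 8.1% = 6192.38
Specific component: 460 × 1.57 = 722.20
Import duty = 6192.38 + 722.20 = 6914.58
Buyer bears: origin terminal 921.87 + freight 3064.70 + insurance 500.65 + destination terminal 201.26 + brokerage 337.85 + delivery 1026.95 + duty 6914.58 = 12967.86
Landed cost = invoice 71961.89 + 12967.86 = 84929.75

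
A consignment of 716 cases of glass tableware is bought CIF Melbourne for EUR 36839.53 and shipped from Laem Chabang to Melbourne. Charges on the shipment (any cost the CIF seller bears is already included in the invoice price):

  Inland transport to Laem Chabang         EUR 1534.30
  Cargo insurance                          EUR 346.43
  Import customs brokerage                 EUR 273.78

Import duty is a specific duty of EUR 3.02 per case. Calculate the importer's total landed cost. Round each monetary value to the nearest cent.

CIF: the seller pays costs through ocean freight and marine insurance to the destination port.
Already in the invoice (seller's account under CIF): inland to port, insurance — exclude.
The CIF price already equals the CIF value: 36839.53
Import duty = 716 × 3.02 = 2162.32
Buyer bears: brokerage 273.78 + duty 2162.32 = 2436.10
Landed cost = invoice 36839.53 + 2436.10 = 39275.63

Total landed cost: EUR 39275.63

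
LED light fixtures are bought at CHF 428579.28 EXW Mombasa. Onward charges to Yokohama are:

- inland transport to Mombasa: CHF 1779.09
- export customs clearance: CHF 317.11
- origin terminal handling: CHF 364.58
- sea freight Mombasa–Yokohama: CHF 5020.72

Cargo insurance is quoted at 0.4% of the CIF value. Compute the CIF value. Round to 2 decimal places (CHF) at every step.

Let C be the CIF value. C = EXW price + pre-shipment costs + freight + 0.4% × C
C − 0.4% × C = 428579.28 + 1779.09 + 317.11 + 364.58 + 5020.72
0.996 × C = 436060.78
C = 436060.78 / 0.996 = 437812.03
Insurance premium = 0.4% × 437812.03 = 1751.25

CIF value: CHF 437812.03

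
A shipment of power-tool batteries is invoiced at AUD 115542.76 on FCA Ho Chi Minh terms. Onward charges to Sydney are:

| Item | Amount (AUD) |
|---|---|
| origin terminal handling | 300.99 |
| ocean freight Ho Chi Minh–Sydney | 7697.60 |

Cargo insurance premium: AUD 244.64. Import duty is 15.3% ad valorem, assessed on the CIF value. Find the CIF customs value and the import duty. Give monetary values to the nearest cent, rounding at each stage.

CIF = FCA price + pre-shipment costs + freight + insurance
CIF = 115542.76 + 300.99 + 7697.60 + 244.64 = 123785.99
Import duty = 123785.99 × 15.3% = 18939.26

CIF value: AUD 123785.99; import duty: AUD 18939.26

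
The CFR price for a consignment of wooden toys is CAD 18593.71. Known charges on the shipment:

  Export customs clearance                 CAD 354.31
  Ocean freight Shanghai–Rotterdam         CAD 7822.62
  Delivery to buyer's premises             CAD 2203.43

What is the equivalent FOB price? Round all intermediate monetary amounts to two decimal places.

Not relevant to the conversion: export clearance — on the seller under both CFR and FOB; already in the CFR price and stays in the FOB price. delivery — on the buyer under both terms; not part of either seller's price.
From CFR to FOB, the seller no longer bears: freight.
FOB price = 18593.71 − 7822.62 = 10771.09

FOB price: CAD 10771.09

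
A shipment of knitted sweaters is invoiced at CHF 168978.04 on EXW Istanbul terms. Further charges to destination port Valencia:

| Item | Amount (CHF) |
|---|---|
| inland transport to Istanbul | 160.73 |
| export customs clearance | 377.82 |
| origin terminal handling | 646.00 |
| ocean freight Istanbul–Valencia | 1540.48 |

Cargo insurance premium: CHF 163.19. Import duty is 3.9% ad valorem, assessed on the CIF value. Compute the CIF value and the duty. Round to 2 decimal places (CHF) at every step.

CIF = EXW price + pre-shipment costs + freight + insurance
CIF = 168978.04 + 160.73 + 377.82 + 646.00 + 1540.48 + 163.19 = 171866.26
Import duty = 171866.26 × 3.9% = 6702.78

CIF value: CHF 171866.26; import duty: CHF 6702.78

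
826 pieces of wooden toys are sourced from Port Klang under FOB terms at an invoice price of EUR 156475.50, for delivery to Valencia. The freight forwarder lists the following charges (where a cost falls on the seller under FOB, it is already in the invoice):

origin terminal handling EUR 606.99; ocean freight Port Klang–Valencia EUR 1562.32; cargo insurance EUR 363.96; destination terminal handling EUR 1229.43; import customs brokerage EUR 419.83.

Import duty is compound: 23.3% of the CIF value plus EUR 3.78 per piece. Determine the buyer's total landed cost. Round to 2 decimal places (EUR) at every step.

Total landed cost: EUR 200080.93

FOB: the seller bears costs until goods are on board at the origin port; the buyer bears freight, insurance and all costs thereafter.
Already in the invoice (seller's account under FOB): origin terminal — exclude.
CIF value = FOB price + freight + insurance = 156475.50 + 1562.32 + 363.96 = 158401.78
Ad valorem component: 158401.78 × 23.3% = 36907.61
Specific component: 826 × 3.78 = 3122.28
Import duty = 36907.61 + 3122.28 = 40029.89
Buyer bears: freight 1562.32 + insurance 363.96 + destination terminal 1229.43 + brokerage 419.83 + duty 40029.89 = 43605.43
Landed cost = invoice 156475.50 + 43605.43 = 200080.93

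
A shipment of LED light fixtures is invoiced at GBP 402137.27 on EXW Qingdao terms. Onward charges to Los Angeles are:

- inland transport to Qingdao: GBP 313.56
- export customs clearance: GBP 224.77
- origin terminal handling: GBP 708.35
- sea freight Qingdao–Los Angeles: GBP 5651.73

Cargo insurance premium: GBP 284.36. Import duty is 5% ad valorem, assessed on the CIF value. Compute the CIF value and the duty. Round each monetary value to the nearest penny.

CIF = EXW price + pre-shipment costs + freight + insurance
CIF = 402137.27 + 313.56 + 224.77 + 708.35 + 5651.73 + 284.36 = 409320.04
Import duty = 409320.04 × 5% = 20466.00

CIF value: GBP 409320.04; import duty: GBP 20466.00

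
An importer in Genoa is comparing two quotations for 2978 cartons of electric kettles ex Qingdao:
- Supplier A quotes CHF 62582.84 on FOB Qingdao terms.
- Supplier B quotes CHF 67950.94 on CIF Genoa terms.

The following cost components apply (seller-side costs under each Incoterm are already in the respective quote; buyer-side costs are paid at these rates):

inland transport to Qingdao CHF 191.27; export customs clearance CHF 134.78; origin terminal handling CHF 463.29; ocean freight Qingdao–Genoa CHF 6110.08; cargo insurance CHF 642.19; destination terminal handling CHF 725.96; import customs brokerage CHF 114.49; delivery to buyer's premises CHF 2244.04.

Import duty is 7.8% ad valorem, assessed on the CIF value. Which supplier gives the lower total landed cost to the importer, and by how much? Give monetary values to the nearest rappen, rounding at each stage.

Supplier B is cheaper by CHF 1492.14

Supplier A (FOB):
CIF value = FOB price + freight + insurance = 62582.84 + 6110.08 + 642.19 = 69335.11
Import duty = 69335.11 × 7.8% = 5408.14
Buyer bears (A): 6110.08 + 642.19 + 725.96 + 114.49 + 2244.04 = 9836.76
Landed cost (A) = invoice 62582.84 + 9836.76 + duty 5408.14 = 77827.74
Supplier B (CIF):
The CIF price already equals the CIF value: 67950.94
Import duty = 67950.94 × 7.8% = 5300.17
Buyer bears (B): 725.96 + 114.49 + 2244.04 = 3084.49
Landed cost (B) = invoice 67950.94 + 3084.49 + duty 5300.17 = 76335.60
Difference = |77827.74 − 76335.60| = 1492.14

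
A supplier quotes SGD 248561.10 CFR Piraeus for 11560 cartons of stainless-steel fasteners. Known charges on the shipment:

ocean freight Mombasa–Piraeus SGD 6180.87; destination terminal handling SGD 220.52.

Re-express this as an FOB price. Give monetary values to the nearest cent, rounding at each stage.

Not relevant to the conversion: destination terminal — on the buyer under both terms; not part of either seller's price.
From CFR to FOB, the seller no longer bears: freight.
FOB price = 248561.10 − 6180.87 = 242380.23

FOB price: SGD 242380.23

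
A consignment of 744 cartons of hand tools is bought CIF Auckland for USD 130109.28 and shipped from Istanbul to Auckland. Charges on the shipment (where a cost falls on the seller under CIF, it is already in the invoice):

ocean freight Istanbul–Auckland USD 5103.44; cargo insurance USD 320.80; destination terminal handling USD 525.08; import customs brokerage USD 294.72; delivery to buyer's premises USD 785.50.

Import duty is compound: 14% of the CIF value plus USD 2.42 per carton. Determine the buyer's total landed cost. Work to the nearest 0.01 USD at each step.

Total landed cost: USD 151730.36

CIF: the seller pays costs through ocean freight and marine insurance to the destination port.
Already in the invoice (seller's account under CIF): freight, insurance — exclude.
The CIF price already equals the CIF value: 130109.28
Ad valorem component: 130109.28 × 14% = 18215.30
Specific component: 744 × 2.42 = 1800.48
Import duty = 18215.30 + 1800.48 = 20015.78
Buyer bears: destination terminal 525.08 + brokerage 294.72 + delivery 785.50 + duty 20015.78 = 21621.08
Landed cost = invoice 130109.28 + 21621.08 = 151730.36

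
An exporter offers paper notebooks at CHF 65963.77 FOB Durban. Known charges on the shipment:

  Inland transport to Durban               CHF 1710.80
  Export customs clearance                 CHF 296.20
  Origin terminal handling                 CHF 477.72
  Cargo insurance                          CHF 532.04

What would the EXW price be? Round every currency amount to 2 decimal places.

Not relevant to the conversion: insurance — on the buyer under both terms; not part of either seller's price.
From FOB to EXW, the seller no longer bears: inland to port, export clearance, origin terminal.
EXW price = 65963.77 − 1710.80 − 296.20 − 477.72 = 63479.05

EXW price: CHF 63479.05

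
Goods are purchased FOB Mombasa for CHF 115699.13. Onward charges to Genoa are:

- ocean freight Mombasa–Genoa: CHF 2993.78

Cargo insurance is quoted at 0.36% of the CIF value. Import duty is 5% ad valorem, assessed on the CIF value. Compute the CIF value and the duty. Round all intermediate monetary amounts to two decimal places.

CIF value: CHF 119121.75; import duty: CHF 5956.09

Let C be the CIF value. C = FOB price + freight + 0.36% × C
C − 0.36% × C = 115699.13 + 2993.78
0.9964 × C = 118692.91
C = 118692.91 / 0.9964 = 119121.75
Insurance premium = 0.36% × 119121.75 = 428.84
Import duty = 119121.75 × 5% = 5956.09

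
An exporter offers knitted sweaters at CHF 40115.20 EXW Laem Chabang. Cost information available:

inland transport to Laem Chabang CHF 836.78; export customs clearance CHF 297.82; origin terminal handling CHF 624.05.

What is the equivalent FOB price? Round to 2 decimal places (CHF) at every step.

From EXW to FOB, the seller additionally bears: inland to port, export clearance, origin terminal.
FOB price = 40115.20 + 836.78 + 297.82 + 624.05 = 41873.85

FOB price: CHF 41873.85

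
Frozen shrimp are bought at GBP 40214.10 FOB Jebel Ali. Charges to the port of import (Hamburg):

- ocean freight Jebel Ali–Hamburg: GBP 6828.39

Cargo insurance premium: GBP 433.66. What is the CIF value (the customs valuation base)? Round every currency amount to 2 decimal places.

CIF value: GBP 47476.15

CIF = FOB price + freight + insurance
CIF = 40214.10 + 6828.39 + 433.66 = 47476.15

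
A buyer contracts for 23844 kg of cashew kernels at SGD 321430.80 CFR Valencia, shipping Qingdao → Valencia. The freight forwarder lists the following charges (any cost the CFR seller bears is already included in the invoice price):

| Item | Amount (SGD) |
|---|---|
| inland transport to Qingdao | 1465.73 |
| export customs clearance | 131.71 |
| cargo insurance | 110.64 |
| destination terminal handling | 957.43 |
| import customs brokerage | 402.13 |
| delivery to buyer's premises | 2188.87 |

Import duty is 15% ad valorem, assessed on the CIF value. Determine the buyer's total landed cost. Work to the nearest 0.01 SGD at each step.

CFR: the seller pays costs through ocean freight to the destination port, but not insurance.
Already in the invoice (seller's account under CFR): inland to port, export clearance — exclude.
CIF value = CFR price + insurance = 321430.80 + 110.64 = 321541.44
Import duty = 321541.44 × 15% = 48231.22
Buyer bears: insurance 110.64 + destination terminal 957.43 + brokerage 402.13 + delivery 2188.87 + duty 48231.22 = 51890.29
Landed cost = invoice 321430.80 + 51890.29 = 373321.09

Total landed cost: SGD 373321.09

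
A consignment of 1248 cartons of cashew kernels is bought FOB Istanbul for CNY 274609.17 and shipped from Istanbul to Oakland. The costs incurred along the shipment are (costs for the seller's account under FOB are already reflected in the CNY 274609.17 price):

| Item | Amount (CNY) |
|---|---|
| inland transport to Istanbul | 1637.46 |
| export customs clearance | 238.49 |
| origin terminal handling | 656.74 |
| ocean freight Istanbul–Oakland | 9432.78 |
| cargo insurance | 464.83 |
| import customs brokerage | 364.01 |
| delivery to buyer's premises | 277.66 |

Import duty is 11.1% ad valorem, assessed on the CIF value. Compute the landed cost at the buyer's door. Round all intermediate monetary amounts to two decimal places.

FOB: the seller bears costs until goods are on board at the origin port; the buyer bears freight, insurance and all costs thereafter.
Already in the invoice (seller's account under FOB): inland to port, export clearance, origin terminal — exclude.
CIF value = FOB price + freight + insurance = 274609.17 + 9432.78 + 464.83 = 284506.78
Import duty = 284506.78 × 11.1% = 31580.25
Buyer bears: freight 9432.78 + insurance 464.83 + brokerage 364.01 + delivery 277.66 + duty 31580.25 = 42119.53
Landed cost = invoice 274609.17 + 42119.53 = 316728.70

Total landed cost: CNY 316728.70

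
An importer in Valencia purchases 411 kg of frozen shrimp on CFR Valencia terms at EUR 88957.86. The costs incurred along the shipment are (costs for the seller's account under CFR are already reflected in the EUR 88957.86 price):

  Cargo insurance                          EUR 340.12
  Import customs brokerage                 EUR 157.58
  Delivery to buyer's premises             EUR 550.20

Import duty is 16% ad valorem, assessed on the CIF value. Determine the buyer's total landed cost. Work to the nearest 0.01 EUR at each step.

CFR: the seller pays costs through ocean freight to the destination port, but not insurance.
CIF value = CFR price + insurance = 88957.86 + 340.12 = 89297.98
Import duty = 89297.98 × 16% = 14287.68
Buyer bears: insurance 340.12 + brokerage 157.58 + delivery 550.20 + duty 14287.68 = 15335.58
Landed cost = invoice 88957.86 + 15335.58 = 104293.44

Total landed cost: EUR 104293.44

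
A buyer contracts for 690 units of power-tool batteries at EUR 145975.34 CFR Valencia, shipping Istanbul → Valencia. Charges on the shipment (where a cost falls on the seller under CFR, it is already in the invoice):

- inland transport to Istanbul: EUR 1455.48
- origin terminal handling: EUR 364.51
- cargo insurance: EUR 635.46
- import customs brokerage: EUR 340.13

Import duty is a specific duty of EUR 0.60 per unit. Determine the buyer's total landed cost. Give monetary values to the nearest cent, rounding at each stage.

CFR: the seller pays costs through ocean freight to the destination port, but not insurance.
Already in the invoice (seller's account under CFR): inland to port, origin terminal — exclude.
CIF value = CFR price + insurance = 145975.34 + 635.46 = 146610.80
Import duty = 690 × 0.60 = 414.00
Buyer bears: insurance 635.46 + brokerage 340.13 + duty 414.00 = 1389.59
Landed cost = invoice 145975.34 + 1389.59 = 147364.93

Total landed cost: EUR 147364.93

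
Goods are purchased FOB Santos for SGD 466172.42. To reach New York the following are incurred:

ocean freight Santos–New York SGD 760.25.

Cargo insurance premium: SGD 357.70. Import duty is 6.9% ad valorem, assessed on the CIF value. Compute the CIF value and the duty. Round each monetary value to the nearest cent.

CIF value: SGD 467290.37; import duty: SGD 32243.04

CIF = FOB price + freight + insurance
CIF = 466172.42 + 760.25 + 357.70 = 467290.37
Import duty = 467290.37 × 6.9% = 32243.04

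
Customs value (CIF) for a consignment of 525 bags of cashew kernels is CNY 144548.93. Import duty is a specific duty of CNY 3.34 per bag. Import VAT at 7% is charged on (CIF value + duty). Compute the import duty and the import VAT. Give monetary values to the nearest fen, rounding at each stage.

Import duty = 525 × 3.34 = 1753.50
VAT base = CIF + duty = 144548.93 + 1753.50 = 146302.43
Import VAT = 146302.43 × 7% = 10241.17

Import duty: CNY 1753.50; import VAT: CNY 10241.17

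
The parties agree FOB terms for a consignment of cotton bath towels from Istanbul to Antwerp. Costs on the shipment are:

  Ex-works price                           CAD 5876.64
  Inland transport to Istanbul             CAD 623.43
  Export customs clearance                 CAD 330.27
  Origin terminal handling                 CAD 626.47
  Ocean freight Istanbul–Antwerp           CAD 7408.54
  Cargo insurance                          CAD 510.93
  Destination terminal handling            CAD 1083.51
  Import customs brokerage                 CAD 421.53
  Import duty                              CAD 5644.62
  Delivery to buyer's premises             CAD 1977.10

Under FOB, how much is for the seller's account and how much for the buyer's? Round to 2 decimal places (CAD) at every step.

FOB: the seller bears costs until goods are on board at the origin port; the buyer bears freight, insurance and all costs thereafter.
Seller's account: goods 5876.64 + inland to port 623.43 + export clearance 330.27 + origin terminal 626.47 = 7456.81
Buyer's account: freight 7408.54 + insurance 510.93 + destination terminal 1083.51 + brokerage 421.53 + duty 5644.62 + delivery 1977.10 = 17046.23

Seller: CAD 7456.81; buyer: CAD 17046.23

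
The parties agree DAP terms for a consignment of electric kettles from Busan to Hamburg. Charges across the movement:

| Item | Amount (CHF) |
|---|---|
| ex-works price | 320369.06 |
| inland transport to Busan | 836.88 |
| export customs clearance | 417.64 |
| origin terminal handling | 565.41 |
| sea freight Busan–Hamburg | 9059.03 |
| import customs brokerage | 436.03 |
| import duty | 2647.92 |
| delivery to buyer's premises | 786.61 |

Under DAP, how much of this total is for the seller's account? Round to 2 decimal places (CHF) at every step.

DAP: the seller bears all costs to the named destination except import duty and clearance.
Seller's account: goods 320369.06 + inland to port 836.88 + export clearance 417.64 + origin terminal 565.41 + freight 9059.03 + delivery 786.61 = 332034.63
Buyer's account: brokerage 436.03 + duty 2647.92 = 3083.95

Seller's account: CHF 332034.63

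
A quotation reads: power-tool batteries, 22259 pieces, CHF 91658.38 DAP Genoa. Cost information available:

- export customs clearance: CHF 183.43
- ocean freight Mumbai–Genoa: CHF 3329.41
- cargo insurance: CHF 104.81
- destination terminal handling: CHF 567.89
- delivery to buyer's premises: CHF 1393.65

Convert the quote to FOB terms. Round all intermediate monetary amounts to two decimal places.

FOB price: CHF 86262.62

Not relevant to the conversion: export clearance — on the seller under both DAP and FOB; already in the DAP price and stays in the FOB price.
From DAP to FOB, the seller no longer bears: freight, insurance, destination terminal, delivery.
FOB price = 91658.38 − 3329.41 − 104.81 − 567.89 − 1393.65 = 86262.62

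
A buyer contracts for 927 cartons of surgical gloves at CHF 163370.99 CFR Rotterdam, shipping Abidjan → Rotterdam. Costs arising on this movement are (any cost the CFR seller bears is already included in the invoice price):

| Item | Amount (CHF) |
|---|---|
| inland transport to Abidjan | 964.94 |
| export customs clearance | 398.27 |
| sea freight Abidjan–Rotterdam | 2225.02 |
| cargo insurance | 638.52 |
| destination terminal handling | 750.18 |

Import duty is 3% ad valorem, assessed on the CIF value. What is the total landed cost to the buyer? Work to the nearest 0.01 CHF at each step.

CFR: the seller pays costs through ocean freight to the destination port, but not insurance.
Already in the invoice (seller's account under CFR): inland to port, export clearance, freight — exclude.
CIF value = CFR price + insurance = 163370.99 + 638.52 = 164009.51
Import duty = 164009.51 × 3% = 4920.29
Buyer bears: insurance 638.52 + destination terminal 750.18 + duty 4920.29 = 6308.99
Landed cost = invoice 163370.99 + 6308.99 = 169679.98

Total landed cost: CHF 169679.98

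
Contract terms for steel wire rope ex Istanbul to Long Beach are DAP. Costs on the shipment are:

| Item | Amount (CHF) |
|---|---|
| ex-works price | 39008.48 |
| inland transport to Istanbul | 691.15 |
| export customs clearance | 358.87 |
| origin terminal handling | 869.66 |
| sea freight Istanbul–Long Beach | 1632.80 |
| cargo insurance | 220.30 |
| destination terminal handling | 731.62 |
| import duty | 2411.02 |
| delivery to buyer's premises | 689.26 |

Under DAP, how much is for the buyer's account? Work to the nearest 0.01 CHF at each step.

Buyer's account: CHF 2411.02

DAP: the seller bears all costs to the named destination except import duty and clearance.
Seller's account: goods 39008.48 + inland to port 691.15 + export clearance 358.87 + origin terminal 869.66 + freight 1632.80 + insurance 220.30 + destination terminal 731.62 + delivery 689.26 = 44202.14
Buyer's account: duty 2411.02 = 2411.02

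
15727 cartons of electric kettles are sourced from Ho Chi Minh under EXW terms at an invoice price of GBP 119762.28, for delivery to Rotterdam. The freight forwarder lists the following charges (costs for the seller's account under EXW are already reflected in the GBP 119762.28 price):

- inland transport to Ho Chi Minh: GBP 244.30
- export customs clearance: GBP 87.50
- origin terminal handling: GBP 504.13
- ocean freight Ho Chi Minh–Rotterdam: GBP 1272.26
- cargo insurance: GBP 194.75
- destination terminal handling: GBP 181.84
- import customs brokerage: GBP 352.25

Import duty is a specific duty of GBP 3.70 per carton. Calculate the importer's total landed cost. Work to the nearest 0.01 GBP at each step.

EXW: the seller makes goods available at their premises; the buyer bears all onward costs.
CIF value = EXW price + inland to port + export clearance + origin terminal + freight + insurance = 119762.28 + 244.30 + 87.50 + 504.13 + 1272.26 + 194.75 = 122065.22
Import duty = 15727 × 3.70 = 58189.90
Buyer bears: inland to port 244.30 + export clearance 87.50 + origin terminal 504.13 + freight 1272.26 + insurance 194.75 + destination terminal 181.84 + brokerage 352.25 + duty 58189.90 = 61026.93
Landed cost = invoice 119762.28 + 61026.93 = 180789.21

Total landed cost: GBP 180789.21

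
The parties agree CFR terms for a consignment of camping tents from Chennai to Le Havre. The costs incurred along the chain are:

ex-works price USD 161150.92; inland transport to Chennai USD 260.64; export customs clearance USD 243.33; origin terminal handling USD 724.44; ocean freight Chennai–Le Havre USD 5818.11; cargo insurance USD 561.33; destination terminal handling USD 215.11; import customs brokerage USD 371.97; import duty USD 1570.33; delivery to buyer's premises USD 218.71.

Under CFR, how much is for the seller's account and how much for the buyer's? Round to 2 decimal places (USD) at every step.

CFR: the seller pays costs through ocean freight to the destination port, but not insurance.
Seller's account: goods 161150.92 + inland to port 260.64 + export clearance 243.33 + origin terminal 724.44 + freight 5818.11 = 168197.44
Buyer's account: insurance 561.33 + destination terminal 215.11 + brokerage 371.97 + duty 1570.33 + delivery 218.71 = 2937.45

Seller: USD 168197.44; buyer: USD 2937.45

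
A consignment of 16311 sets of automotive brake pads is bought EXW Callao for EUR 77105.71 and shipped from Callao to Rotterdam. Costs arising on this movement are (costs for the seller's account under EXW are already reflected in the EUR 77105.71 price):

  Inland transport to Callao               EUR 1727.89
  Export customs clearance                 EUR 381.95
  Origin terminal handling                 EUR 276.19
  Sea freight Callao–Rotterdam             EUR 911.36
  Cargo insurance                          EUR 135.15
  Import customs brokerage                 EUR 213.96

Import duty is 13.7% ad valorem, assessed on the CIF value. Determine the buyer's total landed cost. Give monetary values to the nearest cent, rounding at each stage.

Total landed cost: EUR 91785.95

EXW: the seller makes goods available at their premises; the buyer bears all onward costs.
CIF value = EXW price + inland to port + export clearance + origin terminal + freight + insurance = 77105.71 + 1727.89 + 381.95 + 276.19 + 911.36 + 135.15 = 80538.25
Import duty = 80538.25 × 13.7% = 11033.74
Buyer bears: inland to port 1727.89 + export clearance 381.95 + origin terminal 276.19 + freight 911.36 + insurance 135.15 + brokerage 213.96 + duty 11033.74 = 14680.24
Landed cost = invoice 77105.71 + 14680.24 = 91785.95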